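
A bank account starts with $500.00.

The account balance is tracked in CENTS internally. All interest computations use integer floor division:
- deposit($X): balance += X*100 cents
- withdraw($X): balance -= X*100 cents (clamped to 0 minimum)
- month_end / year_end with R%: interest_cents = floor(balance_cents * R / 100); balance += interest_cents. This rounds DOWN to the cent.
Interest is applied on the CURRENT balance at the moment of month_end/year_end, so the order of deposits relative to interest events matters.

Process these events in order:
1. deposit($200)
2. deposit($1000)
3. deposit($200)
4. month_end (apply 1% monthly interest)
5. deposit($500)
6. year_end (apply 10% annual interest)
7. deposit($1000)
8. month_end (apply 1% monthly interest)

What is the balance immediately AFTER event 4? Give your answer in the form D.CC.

After 1 (deposit($200)): balance=$700.00 total_interest=$0.00
After 2 (deposit($1000)): balance=$1700.00 total_interest=$0.00
After 3 (deposit($200)): balance=$1900.00 total_interest=$0.00
After 4 (month_end (apply 1% monthly interest)): balance=$1919.00 total_interest=$19.00

Answer: 1919.00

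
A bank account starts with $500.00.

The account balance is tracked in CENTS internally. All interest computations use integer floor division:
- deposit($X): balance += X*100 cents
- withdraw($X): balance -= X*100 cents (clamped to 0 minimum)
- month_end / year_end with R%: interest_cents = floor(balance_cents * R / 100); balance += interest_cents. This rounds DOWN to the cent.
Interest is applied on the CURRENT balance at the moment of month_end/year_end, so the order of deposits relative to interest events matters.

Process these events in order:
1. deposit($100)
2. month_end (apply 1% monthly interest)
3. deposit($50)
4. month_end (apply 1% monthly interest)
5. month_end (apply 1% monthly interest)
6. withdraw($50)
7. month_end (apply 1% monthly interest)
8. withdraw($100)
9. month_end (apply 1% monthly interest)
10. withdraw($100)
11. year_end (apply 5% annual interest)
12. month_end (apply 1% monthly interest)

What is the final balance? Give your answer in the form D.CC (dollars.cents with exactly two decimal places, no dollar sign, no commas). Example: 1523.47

After 1 (deposit($100)): balance=$600.00 total_interest=$0.00
After 2 (month_end (apply 1% monthly interest)): balance=$606.00 total_interest=$6.00
After 3 (deposit($50)): balance=$656.00 total_interest=$6.00
After 4 (month_end (apply 1% monthly interest)): balance=$662.56 total_interest=$12.56
After 5 (month_end (apply 1% monthly interest)): balance=$669.18 total_interest=$19.18
After 6 (withdraw($50)): balance=$619.18 total_interest=$19.18
After 7 (month_end (apply 1% monthly interest)): balance=$625.37 total_interest=$25.37
After 8 (withdraw($100)): balance=$525.37 total_interest=$25.37
After 9 (month_end (apply 1% monthly interest)): balance=$530.62 total_interest=$30.62
After 10 (withdraw($100)): balance=$430.62 total_interest=$30.62
After 11 (year_end (apply 5% annual interest)): balance=$452.15 total_interest=$52.15
After 12 (month_end (apply 1% monthly interest)): balance=$456.67 total_interest=$56.67

Answer: 456.67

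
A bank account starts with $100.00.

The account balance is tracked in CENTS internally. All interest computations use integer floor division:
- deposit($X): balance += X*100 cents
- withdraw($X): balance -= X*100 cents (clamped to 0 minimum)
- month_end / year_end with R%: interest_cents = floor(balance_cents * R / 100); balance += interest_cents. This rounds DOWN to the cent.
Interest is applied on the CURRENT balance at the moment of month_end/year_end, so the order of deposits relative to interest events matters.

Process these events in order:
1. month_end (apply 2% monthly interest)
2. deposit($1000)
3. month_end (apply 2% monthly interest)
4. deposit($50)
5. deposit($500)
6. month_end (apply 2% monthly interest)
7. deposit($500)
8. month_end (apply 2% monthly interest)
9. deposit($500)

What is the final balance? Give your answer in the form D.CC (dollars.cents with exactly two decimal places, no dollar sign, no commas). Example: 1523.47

Answer: 2751.67

Derivation:
After 1 (month_end (apply 2% monthly interest)): balance=$102.00 total_interest=$2.00
After 2 (deposit($1000)): balance=$1102.00 total_interest=$2.00
After 3 (month_end (apply 2% monthly interest)): balance=$1124.04 total_interest=$24.04
After 4 (deposit($50)): balance=$1174.04 total_interest=$24.04
After 5 (deposit($500)): balance=$1674.04 total_interest=$24.04
After 6 (month_end (apply 2% monthly interest)): balance=$1707.52 total_interest=$57.52
After 7 (deposit($500)): balance=$2207.52 total_interest=$57.52
After 8 (month_end (apply 2% monthly interest)): balance=$2251.67 total_interest=$101.67
After 9 (deposit($500)): balance=$2751.67 total_interest=$101.67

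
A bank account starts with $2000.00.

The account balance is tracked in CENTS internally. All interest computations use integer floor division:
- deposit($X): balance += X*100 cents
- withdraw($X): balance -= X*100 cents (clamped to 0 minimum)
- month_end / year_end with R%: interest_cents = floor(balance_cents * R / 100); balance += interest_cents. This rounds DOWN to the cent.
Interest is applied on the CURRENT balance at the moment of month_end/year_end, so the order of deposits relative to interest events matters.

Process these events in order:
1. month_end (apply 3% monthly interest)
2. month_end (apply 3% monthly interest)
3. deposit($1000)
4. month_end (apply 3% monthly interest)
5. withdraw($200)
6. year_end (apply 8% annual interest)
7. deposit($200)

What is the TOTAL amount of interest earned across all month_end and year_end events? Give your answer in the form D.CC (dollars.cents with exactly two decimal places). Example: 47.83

After 1 (month_end (apply 3% monthly interest)): balance=$2060.00 total_interest=$60.00
After 2 (month_end (apply 3% monthly interest)): balance=$2121.80 total_interest=$121.80
After 3 (deposit($1000)): balance=$3121.80 total_interest=$121.80
After 4 (month_end (apply 3% monthly interest)): balance=$3215.45 total_interest=$215.45
After 5 (withdraw($200)): balance=$3015.45 total_interest=$215.45
After 6 (year_end (apply 8% annual interest)): balance=$3256.68 total_interest=$456.68
After 7 (deposit($200)): balance=$3456.68 total_interest=$456.68

Answer: 456.68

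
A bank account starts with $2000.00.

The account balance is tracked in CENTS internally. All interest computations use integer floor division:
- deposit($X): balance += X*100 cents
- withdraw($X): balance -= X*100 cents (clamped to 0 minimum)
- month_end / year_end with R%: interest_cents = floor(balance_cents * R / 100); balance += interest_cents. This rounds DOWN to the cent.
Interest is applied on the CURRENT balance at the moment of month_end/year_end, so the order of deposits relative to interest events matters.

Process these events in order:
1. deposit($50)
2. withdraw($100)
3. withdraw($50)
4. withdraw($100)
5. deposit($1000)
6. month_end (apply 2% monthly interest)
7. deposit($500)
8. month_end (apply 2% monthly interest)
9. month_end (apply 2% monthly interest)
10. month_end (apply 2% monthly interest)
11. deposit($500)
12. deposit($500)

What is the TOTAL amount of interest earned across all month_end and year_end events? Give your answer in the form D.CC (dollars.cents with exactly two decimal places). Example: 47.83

After 1 (deposit($50)): balance=$2050.00 total_interest=$0.00
After 2 (withdraw($100)): balance=$1950.00 total_interest=$0.00
After 3 (withdraw($50)): balance=$1900.00 total_interest=$0.00
After 4 (withdraw($100)): balance=$1800.00 total_interest=$0.00
After 5 (deposit($1000)): balance=$2800.00 total_interest=$0.00
After 6 (month_end (apply 2% monthly interest)): balance=$2856.00 total_interest=$56.00
After 7 (deposit($500)): balance=$3356.00 total_interest=$56.00
After 8 (month_end (apply 2% monthly interest)): balance=$3423.12 total_interest=$123.12
After 9 (month_end (apply 2% monthly interest)): balance=$3491.58 total_interest=$191.58
After 10 (month_end (apply 2% monthly interest)): balance=$3561.41 total_interest=$261.41
After 11 (deposit($500)): balance=$4061.41 total_interest=$261.41
After 12 (deposit($500)): balance=$4561.41 total_interest=$261.41

Answer: 261.41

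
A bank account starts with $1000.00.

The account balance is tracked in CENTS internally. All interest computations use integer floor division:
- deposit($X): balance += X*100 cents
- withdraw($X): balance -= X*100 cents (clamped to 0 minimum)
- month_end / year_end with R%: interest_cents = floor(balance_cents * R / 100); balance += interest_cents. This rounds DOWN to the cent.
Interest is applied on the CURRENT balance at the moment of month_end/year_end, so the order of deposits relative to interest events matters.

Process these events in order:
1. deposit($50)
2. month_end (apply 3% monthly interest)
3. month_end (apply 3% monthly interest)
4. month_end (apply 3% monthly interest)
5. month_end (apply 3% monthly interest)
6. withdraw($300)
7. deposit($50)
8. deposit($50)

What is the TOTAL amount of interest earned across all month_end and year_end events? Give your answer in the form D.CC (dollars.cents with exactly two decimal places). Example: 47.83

Answer: 131.77

Derivation:
After 1 (deposit($50)): balance=$1050.00 total_interest=$0.00
After 2 (month_end (apply 3% monthly interest)): balance=$1081.50 total_interest=$31.50
After 3 (month_end (apply 3% monthly interest)): balance=$1113.94 total_interest=$63.94
After 4 (month_end (apply 3% monthly interest)): balance=$1147.35 total_interest=$97.35
After 5 (month_end (apply 3% monthly interest)): balance=$1181.77 total_interest=$131.77
After 6 (withdraw($300)): balance=$881.77 total_interest=$131.77
After 7 (deposit($50)): balance=$931.77 total_interest=$131.77
After 8 (deposit($50)): balance=$981.77 total_interest=$131.77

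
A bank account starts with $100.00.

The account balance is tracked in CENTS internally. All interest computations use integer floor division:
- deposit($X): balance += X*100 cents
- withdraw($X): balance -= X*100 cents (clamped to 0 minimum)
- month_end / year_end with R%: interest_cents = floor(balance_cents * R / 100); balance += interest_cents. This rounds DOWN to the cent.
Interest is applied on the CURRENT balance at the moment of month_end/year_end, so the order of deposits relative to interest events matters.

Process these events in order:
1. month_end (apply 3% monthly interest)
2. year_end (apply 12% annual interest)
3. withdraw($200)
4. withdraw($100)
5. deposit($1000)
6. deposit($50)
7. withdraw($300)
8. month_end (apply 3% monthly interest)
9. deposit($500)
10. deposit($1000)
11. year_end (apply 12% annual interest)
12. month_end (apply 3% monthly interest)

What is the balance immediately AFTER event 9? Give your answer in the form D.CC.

After 1 (month_end (apply 3% monthly interest)): balance=$103.00 total_interest=$3.00
After 2 (year_end (apply 12% annual interest)): balance=$115.36 total_interest=$15.36
After 3 (withdraw($200)): balance=$0.00 total_interest=$15.36
After 4 (withdraw($100)): balance=$0.00 total_interest=$15.36
After 5 (deposit($1000)): balance=$1000.00 total_interest=$15.36
After 6 (deposit($50)): balance=$1050.00 total_interest=$15.36
After 7 (withdraw($300)): balance=$750.00 total_interest=$15.36
After 8 (month_end (apply 3% monthly interest)): balance=$772.50 total_interest=$37.86
After 9 (deposit($500)): balance=$1272.50 total_interest=$37.86

Answer: 1272.50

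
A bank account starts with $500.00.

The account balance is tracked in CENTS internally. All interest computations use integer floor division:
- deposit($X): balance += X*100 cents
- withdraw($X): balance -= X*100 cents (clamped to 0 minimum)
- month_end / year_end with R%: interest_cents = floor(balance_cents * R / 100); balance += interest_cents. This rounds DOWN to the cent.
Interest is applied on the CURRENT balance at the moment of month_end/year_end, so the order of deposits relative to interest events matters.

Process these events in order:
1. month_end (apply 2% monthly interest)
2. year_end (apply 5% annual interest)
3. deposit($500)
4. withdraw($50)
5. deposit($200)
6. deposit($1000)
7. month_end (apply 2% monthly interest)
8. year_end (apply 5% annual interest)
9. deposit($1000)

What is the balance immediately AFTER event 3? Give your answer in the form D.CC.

After 1 (month_end (apply 2% monthly interest)): balance=$510.00 total_interest=$10.00
After 2 (year_end (apply 5% annual interest)): balance=$535.50 total_interest=$35.50
After 3 (deposit($500)): balance=$1035.50 total_interest=$35.50

Answer: 1035.50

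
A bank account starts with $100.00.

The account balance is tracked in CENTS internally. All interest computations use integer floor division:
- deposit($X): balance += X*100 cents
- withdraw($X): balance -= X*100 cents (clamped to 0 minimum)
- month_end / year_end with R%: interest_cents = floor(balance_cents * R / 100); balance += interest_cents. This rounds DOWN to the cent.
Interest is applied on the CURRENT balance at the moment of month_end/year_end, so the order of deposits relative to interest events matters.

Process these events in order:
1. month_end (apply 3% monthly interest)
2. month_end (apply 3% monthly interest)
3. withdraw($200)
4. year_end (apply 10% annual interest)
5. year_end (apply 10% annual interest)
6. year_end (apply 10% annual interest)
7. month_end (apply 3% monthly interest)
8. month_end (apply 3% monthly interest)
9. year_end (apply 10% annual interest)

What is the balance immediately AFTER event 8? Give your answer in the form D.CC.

After 1 (month_end (apply 3% monthly interest)): balance=$103.00 total_interest=$3.00
After 2 (month_end (apply 3% monthly interest)): balance=$106.09 total_interest=$6.09
After 3 (withdraw($200)): balance=$0.00 total_interest=$6.09
After 4 (year_end (apply 10% annual interest)): balance=$0.00 total_interest=$6.09
After 5 (year_end (apply 10% annual interest)): balance=$0.00 total_interest=$6.09
After 6 (year_end (apply 10% annual interest)): balance=$0.00 total_interest=$6.09
After 7 (month_end (apply 3% monthly interest)): balance=$0.00 total_interest=$6.09
After 8 (month_end (apply 3% monthly interest)): balance=$0.00 total_interest=$6.09

Answer: 0.00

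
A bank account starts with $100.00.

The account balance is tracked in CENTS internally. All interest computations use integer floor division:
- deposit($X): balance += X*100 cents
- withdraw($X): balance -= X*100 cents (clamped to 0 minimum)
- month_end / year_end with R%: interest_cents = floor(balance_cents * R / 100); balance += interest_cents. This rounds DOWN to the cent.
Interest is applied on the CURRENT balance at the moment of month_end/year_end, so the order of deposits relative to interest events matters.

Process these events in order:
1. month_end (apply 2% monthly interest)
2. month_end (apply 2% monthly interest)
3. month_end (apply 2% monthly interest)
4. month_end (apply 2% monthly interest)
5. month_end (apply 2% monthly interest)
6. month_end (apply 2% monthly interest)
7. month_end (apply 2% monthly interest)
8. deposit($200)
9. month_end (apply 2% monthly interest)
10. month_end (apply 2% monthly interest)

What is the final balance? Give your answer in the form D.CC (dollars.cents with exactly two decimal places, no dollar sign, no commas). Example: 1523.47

After 1 (month_end (apply 2% monthly interest)): balance=$102.00 total_interest=$2.00
After 2 (month_end (apply 2% monthly interest)): balance=$104.04 total_interest=$4.04
After 3 (month_end (apply 2% monthly interest)): balance=$106.12 total_interest=$6.12
After 4 (month_end (apply 2% monthly interest)): balance=$108.24 total_interest=$8.24
After 5 (month_end (apply 2% monthly interest)): balance=$110.40 total_interest=$10.40
After 6 (month_end (apply 2% monthly interest)): balance=$112.60 total_interest=$12.60
After 7 (month_end (apply 2% monthly interest)): balance=$114.85 total_interest=$14.85
After 8 (deposit($200)): balance=$314.85 total_interest=$14.85
After 9 (month_end (apply 2% monthly interest)): balance=$321.14 total_interest=$21.14
After 10 (month_end (apply 2% monthly interest)): balance=$327.56 total_interest=$27.56

Answer: 327.56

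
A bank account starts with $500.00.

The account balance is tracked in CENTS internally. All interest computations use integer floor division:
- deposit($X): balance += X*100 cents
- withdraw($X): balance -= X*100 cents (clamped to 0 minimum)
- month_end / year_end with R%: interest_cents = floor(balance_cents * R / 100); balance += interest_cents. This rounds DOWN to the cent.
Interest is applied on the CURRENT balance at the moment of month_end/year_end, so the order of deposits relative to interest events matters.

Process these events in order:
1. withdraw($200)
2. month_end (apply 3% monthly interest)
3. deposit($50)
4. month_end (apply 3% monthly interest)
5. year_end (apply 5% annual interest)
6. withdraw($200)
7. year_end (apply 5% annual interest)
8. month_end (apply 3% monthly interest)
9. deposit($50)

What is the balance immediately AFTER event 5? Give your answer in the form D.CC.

After 1 (withdraw($200)): balance=$300.00 total_interest=$0.00
After 2 (month_end (apply 3% monthly interest)): balance=$309.00 total_interest=$9.00
After 3 (deposit($50)): balance=$359.00 total_interest=$9.00
After 4 (month_end (apply 3% monthly interest)): balance=$369.77 total_interest=$19.77
After 5 (year_end (apply 5% annual interest)): balance=$388.25 total_interest=$38.25

Answer: 388.25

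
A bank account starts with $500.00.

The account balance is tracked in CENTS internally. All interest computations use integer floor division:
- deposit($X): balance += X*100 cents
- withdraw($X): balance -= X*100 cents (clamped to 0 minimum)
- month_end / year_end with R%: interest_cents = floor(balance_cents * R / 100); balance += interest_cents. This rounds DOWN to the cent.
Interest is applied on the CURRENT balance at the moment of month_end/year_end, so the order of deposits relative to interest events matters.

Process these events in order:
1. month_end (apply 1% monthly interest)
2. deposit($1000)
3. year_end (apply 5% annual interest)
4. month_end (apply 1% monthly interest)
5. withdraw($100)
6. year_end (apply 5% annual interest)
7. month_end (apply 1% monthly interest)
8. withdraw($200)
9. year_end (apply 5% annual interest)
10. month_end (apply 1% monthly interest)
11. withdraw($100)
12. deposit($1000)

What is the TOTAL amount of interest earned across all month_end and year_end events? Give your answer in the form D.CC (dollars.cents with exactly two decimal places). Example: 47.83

Answer: 270.42

Derivation:
After 1 (month_end (apply 1% monthly interest)): balance=$505.00 total_interest=$5.00
After 2 (deposit($1000)): balance=$1505.00 total_interest=$5.00
After 3 (year_end (apply 5% annual interest)): balance=$1580.25 total_interest=$80.25
After 4 (month_end (apply 1% monthly interest)): balance=$1596.05 total_interest=$96.05
After 5 (withdraw($100)): balance=$1496.05 total_interest=$96.05
After 6 (year_end (apply 5% annual interest)): balance=$1570.85 total_interest=$170.85
After 7 (month_end (apply 1% monthly interest)): balance=$1586.55 total_interest=$186.55
After 8 (withdraw($200)): balance=$1386.55 total_interest=$186.55
After 9 (year_end (apply 5% annual interest)): balance=$1455.87 total_interest=$255.87
After 10 (month_end (apply 1% monthly interest)): balance=$1470.42 total_interest=$270.42
After 11 (withdraw($100)): balance=$1370.42 total_interest=$270.42
After 12 (deposit($1000)): balance=$2370.42 total_interest=$270.42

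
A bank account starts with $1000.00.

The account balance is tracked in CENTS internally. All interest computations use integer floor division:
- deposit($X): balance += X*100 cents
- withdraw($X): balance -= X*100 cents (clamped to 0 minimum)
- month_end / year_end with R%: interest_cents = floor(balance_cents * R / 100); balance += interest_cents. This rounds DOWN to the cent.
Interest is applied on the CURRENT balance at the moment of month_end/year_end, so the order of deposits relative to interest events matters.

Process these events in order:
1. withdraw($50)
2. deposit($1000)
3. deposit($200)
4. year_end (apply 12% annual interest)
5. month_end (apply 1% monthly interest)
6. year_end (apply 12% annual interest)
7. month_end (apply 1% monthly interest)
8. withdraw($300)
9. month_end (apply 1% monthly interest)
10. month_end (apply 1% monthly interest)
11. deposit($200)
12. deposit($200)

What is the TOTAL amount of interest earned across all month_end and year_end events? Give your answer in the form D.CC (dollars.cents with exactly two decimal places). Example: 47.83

After 1 (withdraw($50)): balance=$950.00 total_interest=$0.00
After 2 (deposit($1000)): balance=$1950.00 total_interest=$0.00
After 3 (deposit($200)): balance=$2150.00 total_interest=$0.00
After 4 (year_end (apply 12% annual interest)): balance=$2408.00 total_interest=$258.00
After 5 (month_end (apply 1% monthly interest)): balance=$2432.08 total_interest=$282.08
After 6 (year_end (apply 12% annual interest)): balance=$2723.92 total_interest=$573.92
After 7 (month_end (apply 1% monthly interest)): balance=$2751.15 total_interest=$601.15
After 8 (withdraw($300)): balance=$2451.15 total_interest=$601.15
After 9 (month_end (apply 1% monthly interest)): balance=$2475.66 total_interest=$625.66
After 10 (month_end (apply 1% monthly interest)): balance=$2500.41 total_interest=$650.41
After 11 (deposit($200)): balance=$2700.41 total_interest=$650.41
After 12 (deposit($200)): balance=$2900.41 total_interest=$650.41

Answer: 650.41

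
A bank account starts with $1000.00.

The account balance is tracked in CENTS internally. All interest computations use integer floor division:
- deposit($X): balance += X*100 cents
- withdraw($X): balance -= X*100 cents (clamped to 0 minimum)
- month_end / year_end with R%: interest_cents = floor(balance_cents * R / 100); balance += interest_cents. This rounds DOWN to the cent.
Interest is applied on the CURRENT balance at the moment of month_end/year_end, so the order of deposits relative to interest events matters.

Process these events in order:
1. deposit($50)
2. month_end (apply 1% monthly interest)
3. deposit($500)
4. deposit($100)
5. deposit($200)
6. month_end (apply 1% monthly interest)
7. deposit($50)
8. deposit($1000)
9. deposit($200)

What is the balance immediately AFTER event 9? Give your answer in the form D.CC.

After 1 (deposit($50)): balance=$1050.00 total_interest=$0.00
After 2 (month_end (apply 1% monthly interest)): balance=$1060.50 total_interest=$10.50
After 3 (deposit($500)): balance=$1560.50 total_interest=$10.50
After 4 (deposit($100)): balance=$1660.50 total_interest=$10.50
After 5 (deposit($200)): balance=$1860.50 total_interest=$10.50
After 6 (month_end (apply 1% monthly interest)): balance=$1879.10 total_interest=$29.10
After 7 (deposit($50)): balance=$1929.10 total_interest=$29.10
After 8 (deposit($1000)): balance=$2929.10 total_interest=$29.10
After 9 (deposit($200)): balance=$3129.10 total_interest=$29.10

Answer: 3129.10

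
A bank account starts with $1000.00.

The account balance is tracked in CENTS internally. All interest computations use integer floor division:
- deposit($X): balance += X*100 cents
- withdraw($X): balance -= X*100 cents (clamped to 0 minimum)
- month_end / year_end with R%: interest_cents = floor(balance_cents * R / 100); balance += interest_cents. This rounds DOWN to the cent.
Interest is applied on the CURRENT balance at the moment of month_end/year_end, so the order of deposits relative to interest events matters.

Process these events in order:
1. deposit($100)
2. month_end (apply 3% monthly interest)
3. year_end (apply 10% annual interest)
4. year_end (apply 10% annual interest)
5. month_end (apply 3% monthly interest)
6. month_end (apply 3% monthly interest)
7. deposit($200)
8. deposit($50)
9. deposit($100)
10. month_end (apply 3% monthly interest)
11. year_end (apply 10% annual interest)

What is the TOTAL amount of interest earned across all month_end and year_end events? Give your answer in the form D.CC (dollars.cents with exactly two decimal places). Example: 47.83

Answer: 594.39

Derivation:
After 1 (deposit($100)): balance=$1100.00 total_interest=$0.00
After 2 (month_end (apply 3% monthly interest)): balance=$1133.00 total_interest=$33.00
After 3 (year_end (apply 10% annual interest)): balance=$1246.30 total_interest=$146.30
After 4 (year_end (apply 10% annual interest)): balance=$1370.93 total_interest=$270.93
After 5 (month_end (apply 3% monthly interest)): balance=$1412.05 total_interest=$312.05
After 6 (month_end (apply 3% monthly interest)): balance=$1454.41 total_interest=$354.41
After 7 (deposit($200)): balance=$1654.41 total_interest=$354.41
After 8 (deposit($50)): balance=$1704.41 total_interest=$354.41
After 9 (deposit($100)): balance=$1804.41 total_interest=$354.41
After 10 (month_end (apply 3% monthly interest)): balance=$1858.54 total_interest=$408.54
After 11 (year_end (apply 10% annual interest)): balance=$2044.39 total_interest=$594.39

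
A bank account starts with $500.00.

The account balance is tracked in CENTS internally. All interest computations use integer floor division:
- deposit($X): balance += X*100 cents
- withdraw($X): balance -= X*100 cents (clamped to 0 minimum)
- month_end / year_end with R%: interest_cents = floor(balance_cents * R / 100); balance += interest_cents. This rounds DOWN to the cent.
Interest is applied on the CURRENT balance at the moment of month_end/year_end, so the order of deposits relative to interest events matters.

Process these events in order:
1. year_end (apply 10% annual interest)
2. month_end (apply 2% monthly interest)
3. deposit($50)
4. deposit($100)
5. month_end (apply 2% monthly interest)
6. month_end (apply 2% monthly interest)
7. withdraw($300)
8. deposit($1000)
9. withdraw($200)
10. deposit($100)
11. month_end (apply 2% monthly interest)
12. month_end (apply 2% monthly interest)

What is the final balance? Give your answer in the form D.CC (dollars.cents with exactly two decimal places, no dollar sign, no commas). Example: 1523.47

Answer: 1393.84

Derivation:
After 1 (year_end (apply 10% annual interest)): balance=$550.00 total_interest=$50.00
After 2 (month_end (apply 2% monthly interest)): balance=$561.00 total_interest=$61.00
After 3 (deposit($50)): balance=$611.00 total_interest=$61.00
After 4 (deposit($100)): balance=$711.00 total_interest=$61.00
After 5 (month_end (apply 2% monthly interest)): balance=$725.22 total_interest=$75.22
After 6 (month_end (apply 2% monthly interest)): balance=$739.72 total_interest=$89.72
After 7 (withdraw($300)): balance=$439.72 total_interest=$89.72
After 8 (deposit($1000)): balance=$1439.72 total_interest=$89.72
After 9 (withdraw($200)): balance=$1239.72 total_interest=$89.72
After 10 (deposit($100)): balance=$1339.72 total_interest=$89.72
After 11 (month_end (apply 2% monthly interest)): balance=$1366.51 total_interest=$116.51
After 12 (month_end (apply 2% monthly interest)): balance=$1393.84 total_interest=$143.84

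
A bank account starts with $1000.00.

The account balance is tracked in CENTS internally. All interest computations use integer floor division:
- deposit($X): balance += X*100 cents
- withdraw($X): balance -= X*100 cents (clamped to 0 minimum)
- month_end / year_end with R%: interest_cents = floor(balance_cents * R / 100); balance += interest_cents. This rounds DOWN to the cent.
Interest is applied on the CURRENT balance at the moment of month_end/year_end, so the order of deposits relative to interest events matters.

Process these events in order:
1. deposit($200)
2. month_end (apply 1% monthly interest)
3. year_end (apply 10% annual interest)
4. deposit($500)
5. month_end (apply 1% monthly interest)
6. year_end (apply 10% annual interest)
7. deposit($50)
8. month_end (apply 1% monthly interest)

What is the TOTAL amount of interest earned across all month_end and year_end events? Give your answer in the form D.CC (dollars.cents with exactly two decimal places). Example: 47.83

Answer: 357.54

Derivation:
After 1 (deposit($200)): balance=$1200.00 total_interest=$0.00
After 2 (month_end (apply 1% monthly interest)): balance=$1212.00 total_interest=$12.00
After 3 (year_end (apply 10% annual interest)): balance=$1333.20 total_interest=$133.20
After 4 (deposit($500)): balance=$1833.20 total_interest=$133.20
After 5 (month_end (apply 1% monthly interest)): balance=$1851.53 total_interest=$151.53
After 6 (year_end (apply 10% annual interest)): balance=$2036.68 total_interest=$336.68
After 7 (deposit($50)): balance=$2086.68 total_interest=$336.68
After 8 (month_end (apply 1% monthly interest)): balance=$2107.54 total_interest=$357.54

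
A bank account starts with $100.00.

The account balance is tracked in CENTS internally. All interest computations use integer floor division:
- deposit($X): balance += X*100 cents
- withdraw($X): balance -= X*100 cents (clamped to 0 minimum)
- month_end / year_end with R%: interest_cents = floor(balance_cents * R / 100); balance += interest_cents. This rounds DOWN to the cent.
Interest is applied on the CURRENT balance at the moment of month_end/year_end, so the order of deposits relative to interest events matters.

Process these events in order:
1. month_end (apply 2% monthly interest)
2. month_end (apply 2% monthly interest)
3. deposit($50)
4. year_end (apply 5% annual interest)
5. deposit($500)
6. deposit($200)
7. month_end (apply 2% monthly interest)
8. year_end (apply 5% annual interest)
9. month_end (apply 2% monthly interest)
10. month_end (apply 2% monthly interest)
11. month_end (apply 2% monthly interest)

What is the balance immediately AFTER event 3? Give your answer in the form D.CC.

After 1 (month_end (apply 2% monthly interest)): balance=$102.00 total_interest=$2.00
After 2 (month_end (apply 2% monthly interest)): balance=$104.04 total_interest=$4.04
After 3 (deposit($50)): balance=$154.04 total_interest=$4.04

Answer: 154.04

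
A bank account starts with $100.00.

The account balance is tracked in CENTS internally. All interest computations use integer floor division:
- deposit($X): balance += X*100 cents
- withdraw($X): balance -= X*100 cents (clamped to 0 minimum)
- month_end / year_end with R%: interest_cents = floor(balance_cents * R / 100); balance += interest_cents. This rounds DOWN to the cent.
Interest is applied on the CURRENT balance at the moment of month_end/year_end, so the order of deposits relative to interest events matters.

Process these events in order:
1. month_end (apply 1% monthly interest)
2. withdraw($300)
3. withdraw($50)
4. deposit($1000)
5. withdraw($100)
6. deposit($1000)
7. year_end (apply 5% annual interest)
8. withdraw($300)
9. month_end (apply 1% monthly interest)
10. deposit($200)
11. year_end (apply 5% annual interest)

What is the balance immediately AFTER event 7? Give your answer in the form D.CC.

After 1 (month_end (apply 1% monthly interest)): balance=$101.00 total_interest=$1.00
After 2 (withdraw($300)): balance=$0.00 total_interest=$1.00
After 3 (withdraw($50)): balance=$0.00 total_interest=$1.00
After 4 (deposit($1000)): balance=$1000.00 total_interest=$1.00
After 5 (withdraw($100)): balance=$900.00 total_interest=$1.00
After 6 (deposit($1000)): balance=$1900.00 total_interest=$1.00
After 7 (year_end (apply 5% annual interest)): balance=$1995.00 total_interest=$96.00

Answer: 1995.00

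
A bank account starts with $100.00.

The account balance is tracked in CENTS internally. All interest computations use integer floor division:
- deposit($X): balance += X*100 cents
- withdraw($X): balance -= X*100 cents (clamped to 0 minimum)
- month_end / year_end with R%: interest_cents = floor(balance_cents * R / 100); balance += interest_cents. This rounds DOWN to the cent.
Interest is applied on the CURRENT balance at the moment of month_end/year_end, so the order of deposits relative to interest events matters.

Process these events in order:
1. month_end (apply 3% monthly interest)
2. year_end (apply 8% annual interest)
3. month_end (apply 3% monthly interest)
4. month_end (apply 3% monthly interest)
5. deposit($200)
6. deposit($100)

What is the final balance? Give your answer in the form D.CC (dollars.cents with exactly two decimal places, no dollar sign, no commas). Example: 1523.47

After 1 (month_end (apply 3% monthly interest)): balance=$103.00 total_interest=$3.00
After 2 (year_end (apply 8% annual interest)): balance=$111.24 total_interest=$11.24
After 3 (month_end (apply 3% monthly interest)): balance=$114.57 total_interest=$14.57
After 4 (month_end (apply 3% monthly interest)): balance=$118.00 total_interest=$18.00
After 5 (deposit($200)): balance=$318.00 total_interest=$18.00
After 6 (deposit($100)): balance=$418.00 total_interest=$18.00

Answer: 418.00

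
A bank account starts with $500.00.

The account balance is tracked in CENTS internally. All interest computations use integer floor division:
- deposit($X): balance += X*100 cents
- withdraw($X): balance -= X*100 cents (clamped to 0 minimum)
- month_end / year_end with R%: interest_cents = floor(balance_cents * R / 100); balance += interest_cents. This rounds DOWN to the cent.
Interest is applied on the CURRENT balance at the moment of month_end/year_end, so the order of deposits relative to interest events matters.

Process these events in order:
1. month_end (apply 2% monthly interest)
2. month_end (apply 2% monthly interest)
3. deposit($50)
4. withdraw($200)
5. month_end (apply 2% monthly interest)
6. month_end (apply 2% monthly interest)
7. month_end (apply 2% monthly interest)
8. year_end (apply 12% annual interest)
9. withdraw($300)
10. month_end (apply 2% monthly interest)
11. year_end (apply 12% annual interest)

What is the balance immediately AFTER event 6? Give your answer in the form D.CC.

Answer: 385.15

Derivation:
After 1 (month_end (apply 2% monthly interest)): balance=$510.00 total_interest=$10.00
After 2 (month_end (apply 2% monthly interest)): balance=$520.20 total_interest=$20.20
After 3 (deposit($50)): balance=$570.20 total_interest=$20.20
After 4 (withdraw($200)): balance=$370.20 total_interest=$20.20
After 5 (month_end (apply 2% monthly interest)): balance=$377.60 total_interest=$27.60
After 6 (month_end (apply 2% monthly interest)): balance=$385.15 total_interest=$35.15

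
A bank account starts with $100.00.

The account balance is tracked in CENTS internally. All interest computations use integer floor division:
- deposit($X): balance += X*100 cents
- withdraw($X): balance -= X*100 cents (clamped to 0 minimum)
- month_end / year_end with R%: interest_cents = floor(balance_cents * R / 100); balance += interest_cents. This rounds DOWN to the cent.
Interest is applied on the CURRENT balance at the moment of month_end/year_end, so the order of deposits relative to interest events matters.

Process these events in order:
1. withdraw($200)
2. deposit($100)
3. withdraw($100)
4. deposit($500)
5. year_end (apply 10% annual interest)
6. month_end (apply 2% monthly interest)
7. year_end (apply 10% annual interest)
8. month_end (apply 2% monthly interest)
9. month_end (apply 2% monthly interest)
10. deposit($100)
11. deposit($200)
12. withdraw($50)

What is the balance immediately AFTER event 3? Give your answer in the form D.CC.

Answer: 0.00

Derivation:
After 1 (withdraw($200)): balance=$0.00 total_interest=$0.00
After 2 (deposit($100)): balance=$100.00 total_interest=$0.00
After 3 (withdraw($100)): balance=$0.00 total_interest=$0.00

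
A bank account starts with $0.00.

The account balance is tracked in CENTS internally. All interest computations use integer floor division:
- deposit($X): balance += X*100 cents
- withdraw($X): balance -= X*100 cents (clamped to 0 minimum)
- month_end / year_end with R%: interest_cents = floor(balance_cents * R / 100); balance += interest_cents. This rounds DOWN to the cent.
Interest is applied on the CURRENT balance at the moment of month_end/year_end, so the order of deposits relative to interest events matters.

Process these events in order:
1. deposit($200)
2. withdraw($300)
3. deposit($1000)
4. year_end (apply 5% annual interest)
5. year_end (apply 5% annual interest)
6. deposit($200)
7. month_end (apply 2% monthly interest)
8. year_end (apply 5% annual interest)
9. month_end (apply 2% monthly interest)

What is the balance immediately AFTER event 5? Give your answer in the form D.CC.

Answer: 1102.50

Derivation:
After 1 (deposit($200)): balance=$200.00 total_interest=$0.00
After 2 (withdraw($300)): balance=$0.00 total_interest=$0.00
After 3 (deposit($1000)): balance=$1000.00 total_interest=$0.00
After 4 (year_end (apply 5% annual interest)): balance=$1050.00 total_interest=$50.00
After 5 (year_end (apply 5% annual interest)): balance=$1102.50 total_interest=$102.50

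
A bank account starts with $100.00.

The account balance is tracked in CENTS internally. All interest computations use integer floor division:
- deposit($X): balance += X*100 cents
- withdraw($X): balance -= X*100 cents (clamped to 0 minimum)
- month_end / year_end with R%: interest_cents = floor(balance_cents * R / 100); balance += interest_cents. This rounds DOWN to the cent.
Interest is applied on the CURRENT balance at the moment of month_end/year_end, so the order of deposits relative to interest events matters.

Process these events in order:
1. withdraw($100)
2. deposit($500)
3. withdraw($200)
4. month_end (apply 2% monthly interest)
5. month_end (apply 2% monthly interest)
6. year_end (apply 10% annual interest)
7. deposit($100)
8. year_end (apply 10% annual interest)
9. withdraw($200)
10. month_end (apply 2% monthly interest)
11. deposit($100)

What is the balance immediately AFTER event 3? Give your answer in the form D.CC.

Answer: 300.00

Derivation:
After 1 (withdraw($100)): balance=$0.00 total_interest=$0.00
After 2 (deposit($500)): balance=$500.00 total_interest=$0.00
After 3 (withdraw($200)): balance=$300.00 total_interest=$0.00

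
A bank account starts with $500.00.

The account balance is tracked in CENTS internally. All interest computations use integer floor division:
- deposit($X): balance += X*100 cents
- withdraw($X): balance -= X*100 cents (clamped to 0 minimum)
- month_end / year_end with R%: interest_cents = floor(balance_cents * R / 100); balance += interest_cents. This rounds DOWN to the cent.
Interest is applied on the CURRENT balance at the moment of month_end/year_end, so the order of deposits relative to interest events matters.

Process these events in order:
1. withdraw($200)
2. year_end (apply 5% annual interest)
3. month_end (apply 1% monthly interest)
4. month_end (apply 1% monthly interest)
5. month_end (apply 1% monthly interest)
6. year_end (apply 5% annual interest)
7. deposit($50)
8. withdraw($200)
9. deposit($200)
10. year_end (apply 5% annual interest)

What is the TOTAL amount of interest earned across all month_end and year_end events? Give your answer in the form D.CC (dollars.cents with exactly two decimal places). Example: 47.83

After 1 (withdraw($200)): balance=$300.00 total_interest=$0.00
After 2 (year_end (apply 5% annual interest)): balance=$315.00 total_interest=$15.00
After 3 (month_end (apply 1% monthly interest)): balance=$318.15 total_interest=$18.15
After 4 (month_end (apply 1% monthly interest)): balance=$321.33 total_interest=$21.33
After 5 (month_end (apply 1% monthly interest)): balance=$324.54 total_interest=$24.54
After 6 (year_end (apply 5% annual interest)): balance=$340.76 total_interest=$40.76
After 7 (deposit($50)): balance=$390.76 total_interest=$40.76
After 8 (withdraw($200)): balance=$190.76 total_interest=$40.76
After 9 (deposit($200)): balance=$390.76 total_interest=$40.76
After 10 (year_end (apply 5% annual interest)): balance=$410.29 total_interest=$60.29

Answer: 60.29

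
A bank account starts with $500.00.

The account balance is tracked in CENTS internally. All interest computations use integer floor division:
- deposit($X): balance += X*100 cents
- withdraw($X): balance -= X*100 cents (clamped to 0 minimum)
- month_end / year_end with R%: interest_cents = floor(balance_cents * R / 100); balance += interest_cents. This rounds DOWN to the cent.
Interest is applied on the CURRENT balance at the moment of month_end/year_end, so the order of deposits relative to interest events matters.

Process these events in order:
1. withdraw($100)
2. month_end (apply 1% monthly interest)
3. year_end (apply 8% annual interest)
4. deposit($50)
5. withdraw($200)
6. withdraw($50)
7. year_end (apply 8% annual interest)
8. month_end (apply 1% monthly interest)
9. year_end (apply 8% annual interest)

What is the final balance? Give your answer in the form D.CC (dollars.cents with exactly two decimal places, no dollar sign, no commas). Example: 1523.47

After 1 (withdraw($100)): balance=$400.00 total_interest=$0.00
After 2 (month_end (apply 1% monthly interest)): balance=$404.00 total_interest=$4.00
After 3 (year_end (apply 8% annual interest)): balance=$436.32 total_interest=$36.32
After 4 (deposit($50)): balance=$486.32 total_interest=$36.32
After 5 (withdraw($200)): balance=$286.32 total_interest=$36.32
After 6 (withdraw($50)): balance=$236.32 total_interest=$36.32
After 7 (year_end (apply 8% annual interest)): balance=$255.22 total_interest=$55.22
After 8 (month_end (apply 1% monthly interest)): balance=$257.77 total_interest=$57.77
After 9 (year_end (apply 8% annual interest)): balance=$278.39 total_interest=$78.39

Answer: 278.39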